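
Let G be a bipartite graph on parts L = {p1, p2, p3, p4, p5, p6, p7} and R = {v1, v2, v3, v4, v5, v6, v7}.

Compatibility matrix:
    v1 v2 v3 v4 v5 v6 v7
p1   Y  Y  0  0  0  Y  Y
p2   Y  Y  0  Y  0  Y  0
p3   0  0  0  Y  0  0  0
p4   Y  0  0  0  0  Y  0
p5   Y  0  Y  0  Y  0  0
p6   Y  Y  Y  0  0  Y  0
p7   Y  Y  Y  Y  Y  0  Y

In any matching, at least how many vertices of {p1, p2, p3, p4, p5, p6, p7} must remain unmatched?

0

A valid assignment of size 7: p1–v7, p2–v1, p3–v4, p4–v6, p5–v5, p6–v2, p7–v3.
This saturates every left vertex, so 7 is the maximum.
That matches 7 of the 7, leaving 0 unmatched; no matching can do better.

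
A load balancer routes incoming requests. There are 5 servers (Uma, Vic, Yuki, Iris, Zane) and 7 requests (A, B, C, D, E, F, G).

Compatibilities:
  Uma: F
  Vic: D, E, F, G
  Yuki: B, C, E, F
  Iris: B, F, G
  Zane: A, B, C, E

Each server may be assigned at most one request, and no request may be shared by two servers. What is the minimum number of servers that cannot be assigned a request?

For example, pair Uma–F, Vic–D, Yuki–E, Iris–G, Zane–B.
This saturates every server, so 5 is the maximum.
That matches 5 of the 5, leaving 0 unmatched; no matching can do better.

0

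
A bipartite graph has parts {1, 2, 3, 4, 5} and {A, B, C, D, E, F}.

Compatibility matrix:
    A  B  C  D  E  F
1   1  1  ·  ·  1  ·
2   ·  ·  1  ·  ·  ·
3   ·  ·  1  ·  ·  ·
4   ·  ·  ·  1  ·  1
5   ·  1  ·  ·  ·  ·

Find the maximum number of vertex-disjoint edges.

One maximum matching: 1–E, 2–C, 4–F, 5–B.
The set {2, 3} has only 1 neighbour ({C}), so by Hall's theorem at most 4 of the 5 left vertices can be matched.

4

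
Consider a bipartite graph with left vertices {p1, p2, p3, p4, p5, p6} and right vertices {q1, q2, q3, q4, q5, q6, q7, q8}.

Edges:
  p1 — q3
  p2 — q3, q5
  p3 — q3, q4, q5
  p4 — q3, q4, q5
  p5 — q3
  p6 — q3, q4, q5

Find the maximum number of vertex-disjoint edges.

3

For example, pair p1-q3, p2-q5, p3-q4.
The set {p1, p2, p3, p4, p5, p6} has only 3 neighbours ({q3, q4, q5}), so by Hall's theorem at most 3 of the 6 left vertices can be matched.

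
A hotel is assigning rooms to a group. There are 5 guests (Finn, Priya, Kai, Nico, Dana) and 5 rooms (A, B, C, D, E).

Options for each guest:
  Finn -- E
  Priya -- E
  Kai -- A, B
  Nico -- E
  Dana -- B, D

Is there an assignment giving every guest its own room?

No

The set {Finn, Priya, Nico} has only 1 neighbour ({E}), so by Hall's theorem at most 3 of the 5 guests can be matched.
Hence no matching covers every guest.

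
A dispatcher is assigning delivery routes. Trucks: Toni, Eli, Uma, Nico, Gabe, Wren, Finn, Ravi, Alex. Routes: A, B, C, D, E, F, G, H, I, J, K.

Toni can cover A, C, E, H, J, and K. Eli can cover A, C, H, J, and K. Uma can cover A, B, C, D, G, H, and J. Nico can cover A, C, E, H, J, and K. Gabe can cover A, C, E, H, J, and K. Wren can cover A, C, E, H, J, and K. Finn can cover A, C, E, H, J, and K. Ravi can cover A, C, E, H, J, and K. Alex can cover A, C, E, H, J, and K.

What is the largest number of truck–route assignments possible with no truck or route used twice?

One maximum matching: Toni-H, Eli-C, Uma-G, Nico-E, Gabe-K, Wren-A, Finn-J.
The set {Toni, Eli, Nico, Gabe, Wren, Finn, Ravi, Alex} has only 6 neighbours ({A, C, E, H, J, K}), so by Hall's theorem at most 7 of the 9 trucks can be matched.

7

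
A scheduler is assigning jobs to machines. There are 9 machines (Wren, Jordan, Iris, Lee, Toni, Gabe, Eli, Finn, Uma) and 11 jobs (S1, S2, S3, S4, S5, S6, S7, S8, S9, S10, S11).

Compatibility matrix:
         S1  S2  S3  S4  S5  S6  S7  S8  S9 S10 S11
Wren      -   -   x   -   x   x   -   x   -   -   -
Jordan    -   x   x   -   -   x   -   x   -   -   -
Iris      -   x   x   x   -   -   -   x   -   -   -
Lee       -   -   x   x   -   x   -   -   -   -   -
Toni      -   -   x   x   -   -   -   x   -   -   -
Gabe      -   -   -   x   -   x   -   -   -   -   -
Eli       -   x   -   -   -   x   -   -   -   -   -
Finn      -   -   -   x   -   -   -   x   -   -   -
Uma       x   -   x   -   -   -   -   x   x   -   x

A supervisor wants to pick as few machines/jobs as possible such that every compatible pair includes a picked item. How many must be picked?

A maximum matching has 7 edges (e.g. Wren–S5, Jordan–S8, Iris–S2, Lee–S6, Toni–S3, Gabe–S4, Uma–S9).
By König's theorem the minimum vertex cover has the same size. One such cover is {Wren, Uma, S2, S3, S4, S6, S8}.

7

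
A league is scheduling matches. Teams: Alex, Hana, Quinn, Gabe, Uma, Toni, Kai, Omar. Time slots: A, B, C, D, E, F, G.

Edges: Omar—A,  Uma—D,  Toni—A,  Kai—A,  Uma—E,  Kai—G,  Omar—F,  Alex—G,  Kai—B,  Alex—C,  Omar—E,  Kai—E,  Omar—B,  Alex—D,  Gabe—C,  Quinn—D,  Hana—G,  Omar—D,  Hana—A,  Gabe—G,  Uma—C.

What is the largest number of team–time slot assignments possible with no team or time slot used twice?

7

One maximum matching: Alex→G, Hana→A, Quinn→D, Gabe→C, Uma→E, Kai→B, Omar→F.
The set {Alex, Hana, Quinn, Gabe, Toni} has only 4 neighbours ({A, C, D, G}), so by Hall's theorem at most 7 of the 8 teams can be matched.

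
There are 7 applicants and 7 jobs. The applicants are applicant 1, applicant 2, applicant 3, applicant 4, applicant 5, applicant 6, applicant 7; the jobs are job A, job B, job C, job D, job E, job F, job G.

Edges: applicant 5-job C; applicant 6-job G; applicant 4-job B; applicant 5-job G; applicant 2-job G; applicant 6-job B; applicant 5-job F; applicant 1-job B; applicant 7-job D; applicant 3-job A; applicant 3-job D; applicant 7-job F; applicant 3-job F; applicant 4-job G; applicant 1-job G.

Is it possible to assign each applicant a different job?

The set {applicant 1, applicant 2, applicant 4, applicant 6} has only 2 neighbours ({job B, job G}), so by Hall's theorem at most 5 of the 7 applicants can be matched.
Hence no matching covers every applicant.

No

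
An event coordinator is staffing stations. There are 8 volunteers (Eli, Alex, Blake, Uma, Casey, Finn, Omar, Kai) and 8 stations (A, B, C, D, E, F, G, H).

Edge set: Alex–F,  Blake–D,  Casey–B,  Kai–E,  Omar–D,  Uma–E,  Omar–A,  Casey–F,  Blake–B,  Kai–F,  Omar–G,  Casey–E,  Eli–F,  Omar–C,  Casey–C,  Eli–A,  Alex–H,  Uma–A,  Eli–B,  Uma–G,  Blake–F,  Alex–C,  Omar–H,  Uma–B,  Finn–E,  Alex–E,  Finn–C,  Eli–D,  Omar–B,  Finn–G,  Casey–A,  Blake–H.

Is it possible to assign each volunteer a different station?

For example, pair Eli→D, Alex→H, Blake→F, Uma→B, Casey→A, Finn→C, Omar→G, Kai→E.
Every volunteer is matched, so this is a perfect matching.

Yes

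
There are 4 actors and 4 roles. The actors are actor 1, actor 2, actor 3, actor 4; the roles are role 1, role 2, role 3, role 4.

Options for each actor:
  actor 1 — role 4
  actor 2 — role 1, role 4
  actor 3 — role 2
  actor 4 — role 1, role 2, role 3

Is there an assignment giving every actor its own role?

For example, pair actor 1-role 4, actor 2-role 1, actor 3-role 2, actor 4-role 3.
All 4 actors are covered.

Yes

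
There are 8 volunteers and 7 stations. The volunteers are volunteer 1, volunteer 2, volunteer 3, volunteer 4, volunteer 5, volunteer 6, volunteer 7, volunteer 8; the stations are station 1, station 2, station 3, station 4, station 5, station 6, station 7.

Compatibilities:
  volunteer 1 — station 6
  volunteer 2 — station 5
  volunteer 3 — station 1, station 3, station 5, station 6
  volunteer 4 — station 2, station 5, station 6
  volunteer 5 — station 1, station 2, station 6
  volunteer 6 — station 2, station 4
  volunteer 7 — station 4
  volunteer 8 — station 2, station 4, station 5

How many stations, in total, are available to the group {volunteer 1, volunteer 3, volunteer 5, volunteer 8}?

6

The union of neighbours of {volunteer 1, volunteer 3, volunteer 5, volunteer 8} is {station 1, station 2, station 3, station 4, station 5, station 6}, which has 6 elements.
Since |N(S)| = 6 ≥ |S| = 4, Hall's condition holds for this subset.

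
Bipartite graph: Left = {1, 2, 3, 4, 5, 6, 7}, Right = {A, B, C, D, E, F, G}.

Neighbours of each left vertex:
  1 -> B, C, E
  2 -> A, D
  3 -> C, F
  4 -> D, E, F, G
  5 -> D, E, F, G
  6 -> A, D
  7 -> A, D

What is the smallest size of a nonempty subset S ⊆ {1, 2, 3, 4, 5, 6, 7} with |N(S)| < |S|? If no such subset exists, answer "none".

3

Take S = {2, 6, 7}. Its neighbourhood is {A, D}, so |N(S)| = 2 < |S| = 3.
Every subset of size less than 3 has at least as many neighbours as members, so 3 is the minimum.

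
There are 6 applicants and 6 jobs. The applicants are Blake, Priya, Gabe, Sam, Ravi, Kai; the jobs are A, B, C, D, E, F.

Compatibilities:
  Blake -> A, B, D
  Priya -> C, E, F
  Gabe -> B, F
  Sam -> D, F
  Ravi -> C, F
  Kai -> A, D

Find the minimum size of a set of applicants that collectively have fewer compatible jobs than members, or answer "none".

A matching saturating every applicant exists, for instance Blake→A, Priya→E, Gabe→B, Sam→F, Ravi→C, Kai→D.
By Hall's marriage theorem, this means |N(S)| ≥ |S| for every subset S, so no violating subset exists.

none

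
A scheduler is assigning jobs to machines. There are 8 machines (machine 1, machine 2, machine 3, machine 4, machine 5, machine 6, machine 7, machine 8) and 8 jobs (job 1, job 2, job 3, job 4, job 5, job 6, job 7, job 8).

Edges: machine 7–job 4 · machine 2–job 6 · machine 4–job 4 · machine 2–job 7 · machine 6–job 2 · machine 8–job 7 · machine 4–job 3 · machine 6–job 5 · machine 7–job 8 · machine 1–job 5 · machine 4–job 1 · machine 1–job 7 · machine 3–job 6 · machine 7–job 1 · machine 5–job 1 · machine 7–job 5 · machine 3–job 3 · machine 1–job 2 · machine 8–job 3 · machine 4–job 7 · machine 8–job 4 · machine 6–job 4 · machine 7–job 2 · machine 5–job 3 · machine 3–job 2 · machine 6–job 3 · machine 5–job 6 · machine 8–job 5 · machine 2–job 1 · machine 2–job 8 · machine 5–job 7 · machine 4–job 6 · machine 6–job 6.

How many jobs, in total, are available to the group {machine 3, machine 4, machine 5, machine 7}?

8

The union of neighbours of {machine 3, machine 4, machine 5, machine 7} is {job 1, job 2, job 3, job 4, job 5, job 6, job 7, job 8}, which has 8 elements.
Since |N(S)| = 8 ≥ |S| = 4, Hall's condition holds for this subset.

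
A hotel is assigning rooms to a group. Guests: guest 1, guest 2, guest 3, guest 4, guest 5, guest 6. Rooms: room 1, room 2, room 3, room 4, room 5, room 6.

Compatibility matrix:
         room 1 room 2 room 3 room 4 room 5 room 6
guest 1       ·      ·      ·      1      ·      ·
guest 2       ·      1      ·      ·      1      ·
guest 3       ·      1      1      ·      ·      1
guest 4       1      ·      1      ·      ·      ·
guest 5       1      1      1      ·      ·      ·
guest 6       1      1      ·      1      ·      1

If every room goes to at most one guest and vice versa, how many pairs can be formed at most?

One maximum matching: guest 1→room 4, guest 2→room 5, guest 3→room 3, guest 4→room 1, guest 5→room 2, guest 6→room 6.
All 6 guests are matched, so no larger matching exists.

6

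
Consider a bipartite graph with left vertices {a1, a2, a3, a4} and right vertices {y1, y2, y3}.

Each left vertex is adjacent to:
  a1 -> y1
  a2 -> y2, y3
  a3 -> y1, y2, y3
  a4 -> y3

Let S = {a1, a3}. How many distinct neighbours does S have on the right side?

3

The union of neighbours of {a1, a3} is {y1, y2, y3}, which has 3 elements.
Since |N(S)| = 3 ≥ |S| = 2, Hall's condition holds for this subset.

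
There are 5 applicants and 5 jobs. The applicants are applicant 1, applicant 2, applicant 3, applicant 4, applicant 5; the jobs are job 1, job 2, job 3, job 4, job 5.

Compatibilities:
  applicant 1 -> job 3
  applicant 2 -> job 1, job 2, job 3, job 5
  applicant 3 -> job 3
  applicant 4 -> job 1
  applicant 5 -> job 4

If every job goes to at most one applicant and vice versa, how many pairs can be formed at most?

For example, pair applicant 1→job 3, applicant 2→job 2, applicant 4→job 1, applicant 5→job 4.
The set {applicant 1, applicant 3} has only 1 neighbour ({job 3}), so by Hall's theorem at most 4 of the 5 applicants can be matched.

4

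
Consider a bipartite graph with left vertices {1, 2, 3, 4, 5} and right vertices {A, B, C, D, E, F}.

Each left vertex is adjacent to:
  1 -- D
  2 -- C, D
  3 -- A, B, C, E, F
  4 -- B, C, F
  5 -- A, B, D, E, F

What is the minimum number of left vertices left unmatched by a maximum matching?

0

One maximum matching: 1→D, 2→C, 3→E, 4→B, 5→A.
All 5 left vertices are matched, so no larger matching exists.
That matches 5 of the 5, leaving 0 unmatched; no matching can do better.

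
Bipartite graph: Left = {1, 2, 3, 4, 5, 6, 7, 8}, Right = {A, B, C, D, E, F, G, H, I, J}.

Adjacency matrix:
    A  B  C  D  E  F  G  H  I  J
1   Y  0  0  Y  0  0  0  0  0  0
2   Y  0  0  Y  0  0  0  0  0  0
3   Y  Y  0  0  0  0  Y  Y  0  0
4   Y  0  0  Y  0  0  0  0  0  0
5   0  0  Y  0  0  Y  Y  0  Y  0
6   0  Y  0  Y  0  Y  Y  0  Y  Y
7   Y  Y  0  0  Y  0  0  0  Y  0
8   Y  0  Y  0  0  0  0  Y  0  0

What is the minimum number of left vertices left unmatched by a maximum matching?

1

One maximum matching: 1–A, 2–D, 3–B, 5–F, 6–J, 7–I, 8–C.
The set {1, 2, 4} has only 2 neighbours ({A, D}), so by Hall's theorem at most 7 of the 8 left vertices can be matched.
That matches 7 of the 8, leaving 1 unmatched; no matching can do better.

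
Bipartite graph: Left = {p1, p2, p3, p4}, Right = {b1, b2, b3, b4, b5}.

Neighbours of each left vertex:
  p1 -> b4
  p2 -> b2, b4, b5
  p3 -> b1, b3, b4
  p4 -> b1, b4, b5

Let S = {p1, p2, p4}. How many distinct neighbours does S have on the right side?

4

The union of neighbours of {p1, p2, p4} is {b1, b2, b4, b5}, which has 4 elements.
Since |N(S)| = 4 ≥ |S| = 3, Hall's condition holds for this subset.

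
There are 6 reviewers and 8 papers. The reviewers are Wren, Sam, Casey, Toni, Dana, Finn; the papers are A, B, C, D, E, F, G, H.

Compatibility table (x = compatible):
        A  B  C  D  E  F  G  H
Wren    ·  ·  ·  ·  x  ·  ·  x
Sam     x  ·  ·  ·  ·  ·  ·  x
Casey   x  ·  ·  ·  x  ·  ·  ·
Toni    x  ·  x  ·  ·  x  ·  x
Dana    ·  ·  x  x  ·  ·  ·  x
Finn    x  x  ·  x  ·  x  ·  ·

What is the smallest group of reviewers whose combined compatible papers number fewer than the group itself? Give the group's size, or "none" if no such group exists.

A matching saturating every reviewer exists, for instance Wren→H, Sam→A, Casey→E, Toni→F, Dana→C, Finn→B.
By Hall's marriage theorem, this means |N(S)| ≥ |S| for every subset S, so no violating subset exists.

none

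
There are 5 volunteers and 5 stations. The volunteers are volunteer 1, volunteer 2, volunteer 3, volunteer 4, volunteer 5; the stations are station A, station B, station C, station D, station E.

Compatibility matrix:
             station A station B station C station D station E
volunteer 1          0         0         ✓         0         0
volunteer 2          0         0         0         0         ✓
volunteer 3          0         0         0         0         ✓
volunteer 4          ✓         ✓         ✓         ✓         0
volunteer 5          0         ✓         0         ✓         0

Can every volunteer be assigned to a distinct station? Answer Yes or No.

No

The set {volunteer 2, volunteer 3} has only 1 neighbour ({station E}), so by Hall's theorem at most 4 of the 5 volunteers can be matched.
Hence no matching covers every volunteer.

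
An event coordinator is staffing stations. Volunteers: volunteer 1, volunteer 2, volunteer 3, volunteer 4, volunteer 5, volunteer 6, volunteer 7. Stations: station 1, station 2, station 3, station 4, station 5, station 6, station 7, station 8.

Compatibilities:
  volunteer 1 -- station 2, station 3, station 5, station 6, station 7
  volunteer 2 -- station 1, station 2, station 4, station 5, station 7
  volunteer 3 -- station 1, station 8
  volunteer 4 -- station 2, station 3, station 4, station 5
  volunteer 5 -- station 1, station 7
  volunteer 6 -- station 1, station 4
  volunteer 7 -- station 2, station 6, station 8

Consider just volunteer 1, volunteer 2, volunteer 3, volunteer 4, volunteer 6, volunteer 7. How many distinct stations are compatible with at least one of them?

The union of neighbours of {volunteer 1, volunteer 2, volunteer 3, volunteer 4, volunteer 6, volunteer 7} is {station 1, station 2, station 3, station 4, station 5, station 6, station 7, station 8}, which has 8 elements.
Since |N(S)| = 8 ≥ |S| = 6, Hall's condition holds for this subset.

8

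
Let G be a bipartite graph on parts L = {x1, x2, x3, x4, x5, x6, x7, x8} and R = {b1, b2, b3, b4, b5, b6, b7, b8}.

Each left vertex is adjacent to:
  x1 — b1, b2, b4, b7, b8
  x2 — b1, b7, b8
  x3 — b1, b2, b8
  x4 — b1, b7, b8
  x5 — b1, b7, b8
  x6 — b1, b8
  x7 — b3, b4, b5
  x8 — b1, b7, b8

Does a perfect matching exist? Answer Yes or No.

The set {x2, x4, x5, x6, x8} has only 3 neighbours ({b1, b7, b8}), so by Hall's theorem at most 6 of the 8 left vertices can be matched.
Hence no matching covers every left vertex.

No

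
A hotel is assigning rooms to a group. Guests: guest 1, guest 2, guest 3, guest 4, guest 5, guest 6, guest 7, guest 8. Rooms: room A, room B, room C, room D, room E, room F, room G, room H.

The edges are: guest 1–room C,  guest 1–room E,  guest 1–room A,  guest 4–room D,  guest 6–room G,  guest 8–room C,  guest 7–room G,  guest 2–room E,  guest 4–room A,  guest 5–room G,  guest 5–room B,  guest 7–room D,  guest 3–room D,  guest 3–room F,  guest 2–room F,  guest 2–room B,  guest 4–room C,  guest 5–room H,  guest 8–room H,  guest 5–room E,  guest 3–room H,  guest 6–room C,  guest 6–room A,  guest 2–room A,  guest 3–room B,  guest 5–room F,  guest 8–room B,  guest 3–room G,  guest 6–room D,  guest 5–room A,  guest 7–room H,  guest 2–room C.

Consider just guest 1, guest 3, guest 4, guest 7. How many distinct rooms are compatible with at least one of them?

The union of neighbours of {guest 1, guest 3, guest 4, guest 7} is {room A, room B, room C, room D, room E, room F, room G, room H}, which has 8 elements.
Since |N(S)| = 8 ≥ |S| = 4, Hall's condition holds for this subset.

8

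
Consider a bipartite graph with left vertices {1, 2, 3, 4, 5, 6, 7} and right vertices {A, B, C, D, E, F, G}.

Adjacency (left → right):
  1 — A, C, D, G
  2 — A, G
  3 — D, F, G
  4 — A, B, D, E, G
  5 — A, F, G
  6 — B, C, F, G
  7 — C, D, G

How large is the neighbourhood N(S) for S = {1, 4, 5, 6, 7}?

The union of neighbours of {1, 4, 5, 6, 7} is {A, B, C, D, E, F, G}, which has 7 elements.
Since |N(S)| = 7 ≥ |S| = 5, Hall's condition holds for this subset.

7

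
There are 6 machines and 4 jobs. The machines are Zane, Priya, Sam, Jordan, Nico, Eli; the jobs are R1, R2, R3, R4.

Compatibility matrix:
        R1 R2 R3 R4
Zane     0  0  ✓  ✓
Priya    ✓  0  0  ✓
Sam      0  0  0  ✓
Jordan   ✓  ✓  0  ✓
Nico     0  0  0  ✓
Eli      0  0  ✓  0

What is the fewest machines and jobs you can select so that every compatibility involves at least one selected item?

4

{Priya, Jordan, R3, R4} is a vertex cover of size 4: every edge has an endpoint in this set.
No smaller cover exists because Zane–R3, Priya–R1, Sam–R4, Jordan–R2 is a matching of size 4, and a cover must include an endpoint of each of these disjoint edges (König's theorem).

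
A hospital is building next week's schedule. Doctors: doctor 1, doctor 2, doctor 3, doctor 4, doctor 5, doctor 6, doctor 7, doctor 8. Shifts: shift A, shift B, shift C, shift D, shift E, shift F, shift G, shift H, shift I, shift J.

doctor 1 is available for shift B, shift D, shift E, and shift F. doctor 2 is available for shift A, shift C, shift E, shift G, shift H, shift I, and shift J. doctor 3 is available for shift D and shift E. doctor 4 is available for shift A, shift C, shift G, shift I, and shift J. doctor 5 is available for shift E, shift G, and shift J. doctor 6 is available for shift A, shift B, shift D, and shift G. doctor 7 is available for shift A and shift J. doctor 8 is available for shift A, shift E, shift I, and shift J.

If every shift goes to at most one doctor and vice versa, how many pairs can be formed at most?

8

A valid assignment of size 8: doctor 1-shift B, doctor 2-shift I, doctor 3-shift D, doctor 4-shift C, doctor 5-shift E, doctor 6-shift G, doctor 7-shift A, doctor 8-shift J.
All 8 doctors are matched, so no larger matching exists.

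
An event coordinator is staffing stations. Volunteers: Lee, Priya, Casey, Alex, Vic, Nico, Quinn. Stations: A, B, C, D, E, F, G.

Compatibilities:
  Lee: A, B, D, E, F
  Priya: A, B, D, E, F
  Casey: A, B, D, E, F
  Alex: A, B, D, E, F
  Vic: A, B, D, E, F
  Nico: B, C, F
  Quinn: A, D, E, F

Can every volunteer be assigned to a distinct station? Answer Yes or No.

The set {Lee, Priya, Casey, Alex, Vic, Quinn} has only 5 neighbours ({A, B, D, E, F}), so by Hall's theorem at most 6 of the 7 volunteers can be matched.
Hence no matching covers every volunteer.

No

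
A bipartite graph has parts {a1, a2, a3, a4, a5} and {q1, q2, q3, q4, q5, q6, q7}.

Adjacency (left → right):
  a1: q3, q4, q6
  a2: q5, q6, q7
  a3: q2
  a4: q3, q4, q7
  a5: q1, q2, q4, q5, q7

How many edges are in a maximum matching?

5

One maximum matching: a1–q6, a2–q5, a3–q2, a4–q7, a5–q4.
This saturates every left vertex, so 5 is the maximum.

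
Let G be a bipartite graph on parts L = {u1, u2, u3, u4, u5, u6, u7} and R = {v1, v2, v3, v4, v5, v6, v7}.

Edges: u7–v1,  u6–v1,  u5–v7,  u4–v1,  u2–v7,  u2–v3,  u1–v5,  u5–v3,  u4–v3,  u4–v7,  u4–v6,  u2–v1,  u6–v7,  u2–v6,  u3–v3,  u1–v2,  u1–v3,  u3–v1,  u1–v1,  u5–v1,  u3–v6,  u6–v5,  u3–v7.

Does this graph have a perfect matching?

The set {u2, u3, u4, u5, u7} has only 4 neighbours ({v1, v3, v6, v7}), so by Hall's theorem at most 6 of the 7 left vertices can be matched.
Hence no matching covers every left vertex.

No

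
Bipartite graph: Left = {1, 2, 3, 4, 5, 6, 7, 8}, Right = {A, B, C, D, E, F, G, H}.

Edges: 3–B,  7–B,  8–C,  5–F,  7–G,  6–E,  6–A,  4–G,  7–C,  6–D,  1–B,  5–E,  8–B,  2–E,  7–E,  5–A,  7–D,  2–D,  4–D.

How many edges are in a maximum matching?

For example, pair 1-B, 2-E, 4-D, 5-F, 6-A, 7-G, 8-C.
The set {1, 3} has only 1 neighbour ({B}), so by Hall's theorem at most 7 of the 8 left vertices can be matched.

7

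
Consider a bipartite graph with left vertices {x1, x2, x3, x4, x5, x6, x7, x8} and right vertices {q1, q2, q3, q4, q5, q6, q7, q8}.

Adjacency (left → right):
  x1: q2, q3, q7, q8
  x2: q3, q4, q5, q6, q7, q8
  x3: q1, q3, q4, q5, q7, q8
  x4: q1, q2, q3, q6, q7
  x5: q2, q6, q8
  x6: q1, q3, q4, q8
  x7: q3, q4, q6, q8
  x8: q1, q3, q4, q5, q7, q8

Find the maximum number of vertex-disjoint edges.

8

For example, pair x1–q7, x2–q6, x3–q5, x4–q1, x5–q2, x6–q3, x7–q8, x8–q4.
This saturates every left vertex, so 8 is the maximum.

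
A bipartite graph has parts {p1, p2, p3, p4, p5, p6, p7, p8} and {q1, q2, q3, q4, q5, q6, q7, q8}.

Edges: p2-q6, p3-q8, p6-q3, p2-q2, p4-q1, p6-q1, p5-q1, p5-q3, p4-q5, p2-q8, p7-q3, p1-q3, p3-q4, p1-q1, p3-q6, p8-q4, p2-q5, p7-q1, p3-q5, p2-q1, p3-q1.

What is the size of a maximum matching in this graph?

6

For example, pair p1–q1, p2–q8, p3–q6, p4–q5, p5–q3, p8–q4.
The set {p1, p5, p6, p7} has only 2 neighbours ({q1, q3}), so by Hall's theorem at most 6 of the 8 left vertices can be matched.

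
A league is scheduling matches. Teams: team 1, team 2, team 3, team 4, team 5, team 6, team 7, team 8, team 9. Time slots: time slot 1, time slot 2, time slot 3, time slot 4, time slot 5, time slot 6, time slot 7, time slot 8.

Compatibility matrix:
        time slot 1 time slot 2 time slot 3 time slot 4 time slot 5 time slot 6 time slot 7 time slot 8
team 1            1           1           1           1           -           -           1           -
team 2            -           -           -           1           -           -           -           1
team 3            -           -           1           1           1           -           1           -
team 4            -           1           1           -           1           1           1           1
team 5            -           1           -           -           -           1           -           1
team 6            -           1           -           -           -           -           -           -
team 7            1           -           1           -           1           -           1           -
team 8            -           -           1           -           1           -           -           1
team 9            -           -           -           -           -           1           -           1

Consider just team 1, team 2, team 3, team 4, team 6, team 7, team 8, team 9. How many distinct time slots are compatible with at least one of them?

8

The union of neighbours of {team 1, team 2, team 3, team 4, team 6, team 7, team 8, team 9} is {time slot 1, time slot 2, time slot 3, time slot 4, time slot 5, time slot 6, time slot 7, time slot 8}, which has 8 elements.
Since |N(S)| = 8 ≥ |S| = 8, Hall's condition holds for this subset.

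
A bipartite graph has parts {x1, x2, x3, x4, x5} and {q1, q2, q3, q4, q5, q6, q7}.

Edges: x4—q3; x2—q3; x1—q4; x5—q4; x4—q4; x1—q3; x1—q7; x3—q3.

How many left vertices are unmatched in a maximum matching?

For example, pair x1–q7, x2–q3, x4–q4.
The set {x2, x3, x4, x5} has only 2 neighbours ({q3, q4}), so by Hall's theorem at most 3 of the 5 left vertices can be matched.
That matches 3 of the 5, leaving 2 unmatched; no matching can do better.

2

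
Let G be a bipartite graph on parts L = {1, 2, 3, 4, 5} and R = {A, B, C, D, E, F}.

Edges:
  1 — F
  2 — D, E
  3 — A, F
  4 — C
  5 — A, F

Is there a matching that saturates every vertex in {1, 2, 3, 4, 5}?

The set {1, 3, 5} has only 2 neighbours ({A, F}), so by Hall's theorem at most 4 of the 5 left vertices can be matched.
Hence no matching covers every left vertex.

No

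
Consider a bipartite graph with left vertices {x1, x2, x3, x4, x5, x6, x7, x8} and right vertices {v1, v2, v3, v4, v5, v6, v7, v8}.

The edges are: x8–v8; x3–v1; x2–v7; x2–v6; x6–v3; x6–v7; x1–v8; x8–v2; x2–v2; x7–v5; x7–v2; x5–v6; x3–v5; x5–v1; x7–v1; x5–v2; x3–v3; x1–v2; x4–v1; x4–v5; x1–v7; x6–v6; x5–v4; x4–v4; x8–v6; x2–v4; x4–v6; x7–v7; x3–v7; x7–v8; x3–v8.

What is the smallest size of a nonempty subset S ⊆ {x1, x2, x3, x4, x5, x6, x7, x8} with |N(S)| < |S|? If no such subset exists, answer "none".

A matching saturating every left vertex exists, for instance x1→v8, x2→v7, x3→v5, x4→v4, x5→v6, x6→v3, x7→v1, x8→v2.
By Hall's marriage theorem, this means |N(S)| ≥ |S| for every subset S, so no violating subset exists.

none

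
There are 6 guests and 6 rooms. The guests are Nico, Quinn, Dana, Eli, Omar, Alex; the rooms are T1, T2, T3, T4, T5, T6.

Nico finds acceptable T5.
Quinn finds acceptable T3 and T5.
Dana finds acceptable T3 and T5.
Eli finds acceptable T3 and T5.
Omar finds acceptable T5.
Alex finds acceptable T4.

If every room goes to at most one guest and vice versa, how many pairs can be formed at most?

A valid assignment of size 3: Nico–T5, Quinn–T3, Alex–T4.
The set {Nico, Quinn, Dana, Eli, Omar} has only 2 neighbours ({T3, T5}), so by Hall's theorem at most 3 of the 6 guests can be matched.

3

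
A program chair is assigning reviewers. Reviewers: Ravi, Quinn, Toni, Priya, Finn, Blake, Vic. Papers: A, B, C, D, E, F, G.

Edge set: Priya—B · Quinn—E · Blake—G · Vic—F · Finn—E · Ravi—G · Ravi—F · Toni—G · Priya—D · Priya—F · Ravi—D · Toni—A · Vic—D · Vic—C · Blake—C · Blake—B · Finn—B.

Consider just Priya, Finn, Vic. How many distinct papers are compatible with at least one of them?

The union of neighbours of {Priya, Finn, Vic} is {B, C, D, E, F}, which has 5 elements.
Since |N(S)| = 5 ≥ |S| = 3, Hall's condition holds for this subset.

5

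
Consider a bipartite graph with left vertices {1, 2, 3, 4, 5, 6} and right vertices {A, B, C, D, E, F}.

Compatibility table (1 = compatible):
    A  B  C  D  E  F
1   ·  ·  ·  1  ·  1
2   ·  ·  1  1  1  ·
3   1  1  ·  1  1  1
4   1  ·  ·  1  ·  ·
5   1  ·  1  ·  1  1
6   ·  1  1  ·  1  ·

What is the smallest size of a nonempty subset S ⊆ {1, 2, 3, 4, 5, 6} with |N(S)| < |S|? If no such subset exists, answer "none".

none

A matching saturating every left vertex exists, for instance 1→F, 2→C, 3→A, 4→D, 5→E, 6→B.
By Hall's marriage theorem, this means |N(S)| ≥ |S| for every subset S, so no violating subset exists.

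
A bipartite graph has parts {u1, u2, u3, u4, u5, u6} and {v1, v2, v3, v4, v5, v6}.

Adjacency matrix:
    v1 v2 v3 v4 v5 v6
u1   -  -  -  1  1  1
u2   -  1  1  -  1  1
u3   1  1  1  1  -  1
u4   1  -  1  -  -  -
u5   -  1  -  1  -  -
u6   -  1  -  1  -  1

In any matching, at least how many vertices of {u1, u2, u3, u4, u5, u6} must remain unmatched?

0

For example, pair u1→v6, u2→v5, u3→v3, u4→v1, u5→v4, u6→v2.
This saturates every left vertex, so 6 is the maximum.
That matches 6 of the 6, leaving 0 unmatched; no matching can do better.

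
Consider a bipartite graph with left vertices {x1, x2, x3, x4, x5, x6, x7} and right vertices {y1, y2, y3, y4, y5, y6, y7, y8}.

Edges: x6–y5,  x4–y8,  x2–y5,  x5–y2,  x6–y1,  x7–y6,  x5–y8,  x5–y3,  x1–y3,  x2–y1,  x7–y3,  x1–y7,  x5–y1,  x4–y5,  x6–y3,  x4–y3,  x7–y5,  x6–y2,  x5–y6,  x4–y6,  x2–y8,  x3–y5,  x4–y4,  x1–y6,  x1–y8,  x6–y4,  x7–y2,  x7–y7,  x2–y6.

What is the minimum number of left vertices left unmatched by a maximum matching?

0

One maximum matching: x1-y8, x2-y1, x3-y5, x4-y3, x5-y6, x6-y4, x7-y7.
All 7 left vertices are matched, so no larger matching exists.
That matches 7 of the 7, leaving 0 unmatched; no matching can do better.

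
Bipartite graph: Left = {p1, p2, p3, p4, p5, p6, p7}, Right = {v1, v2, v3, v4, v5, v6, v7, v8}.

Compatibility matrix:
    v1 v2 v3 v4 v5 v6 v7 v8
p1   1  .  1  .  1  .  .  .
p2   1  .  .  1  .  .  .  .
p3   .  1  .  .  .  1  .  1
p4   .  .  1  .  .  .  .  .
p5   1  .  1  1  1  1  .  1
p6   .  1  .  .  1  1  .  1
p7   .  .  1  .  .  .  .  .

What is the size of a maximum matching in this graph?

A valid assignment of size 6: p1–v1, p2–v4, p3–v6, p4–v3, p5–v8, p6–v2.
The set {p4, p7} has only 1 neighbour ({v3}), so by Hall's theorem at most 6 of the 7 left vertices can be matched.

6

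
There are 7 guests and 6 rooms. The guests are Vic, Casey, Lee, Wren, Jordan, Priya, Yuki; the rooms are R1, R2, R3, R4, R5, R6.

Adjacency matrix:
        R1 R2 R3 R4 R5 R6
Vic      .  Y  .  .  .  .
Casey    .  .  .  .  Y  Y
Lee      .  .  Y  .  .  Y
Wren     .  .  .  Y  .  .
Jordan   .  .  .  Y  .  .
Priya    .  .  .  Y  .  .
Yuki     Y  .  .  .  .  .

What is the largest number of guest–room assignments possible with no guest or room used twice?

5

For example, pair Vic–R2, Casey–R5, Lee–R6, Wren–R4, Yuki–R1.
The set {Wren, Jordan, Priya} has only 1 neighbour ({R4}), so by Hall's theorem at most 5 of the 7 guests can be matched.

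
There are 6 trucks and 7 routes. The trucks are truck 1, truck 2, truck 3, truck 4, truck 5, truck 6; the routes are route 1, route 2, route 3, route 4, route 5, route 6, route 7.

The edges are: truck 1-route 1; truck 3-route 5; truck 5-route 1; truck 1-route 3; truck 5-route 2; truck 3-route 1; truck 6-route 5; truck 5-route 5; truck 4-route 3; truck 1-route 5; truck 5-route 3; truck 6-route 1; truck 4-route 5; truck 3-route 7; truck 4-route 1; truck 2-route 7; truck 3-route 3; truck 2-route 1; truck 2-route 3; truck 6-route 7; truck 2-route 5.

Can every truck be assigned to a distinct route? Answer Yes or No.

The set {truck 1, truck 2, truck 3, truck 4, truck 6} has only 4 neighbours ({route 1, route 3, route 5, route 7}), so by Hall's theorem at most 5 of the 6 trucks can be matched.
Hence no matching covers every truck.

No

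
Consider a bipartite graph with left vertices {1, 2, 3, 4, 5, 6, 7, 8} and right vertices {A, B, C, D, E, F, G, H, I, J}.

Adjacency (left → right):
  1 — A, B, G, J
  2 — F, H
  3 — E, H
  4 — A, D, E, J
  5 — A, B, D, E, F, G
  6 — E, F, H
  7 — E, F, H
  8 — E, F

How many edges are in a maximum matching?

6

For example, pair 1-B, 2-F, 3-E, 4-J, 5-G, 6-H.
The set {2, 3, 6, 7, 8} has only 3 neighbours ({E, F, H}), so by Hall's theorem at most 6 of the 8 left vertices can be matched.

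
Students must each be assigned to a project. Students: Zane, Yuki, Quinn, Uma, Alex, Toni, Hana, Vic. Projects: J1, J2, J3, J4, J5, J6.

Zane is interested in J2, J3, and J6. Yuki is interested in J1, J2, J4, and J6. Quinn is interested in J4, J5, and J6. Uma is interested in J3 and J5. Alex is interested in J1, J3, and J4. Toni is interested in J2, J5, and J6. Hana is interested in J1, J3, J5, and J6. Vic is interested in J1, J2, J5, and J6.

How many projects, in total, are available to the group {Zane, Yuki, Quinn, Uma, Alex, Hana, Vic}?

6

The union of neighbours of {Zane, Yuki, Quinn, Uma, Alex, Hana, Vic} is {J1, J2, J3, J4, J5, J6}, which has 6 elements.
Since |N(S)| = 6 < |S| = 7, Hall's condition fails for this subset.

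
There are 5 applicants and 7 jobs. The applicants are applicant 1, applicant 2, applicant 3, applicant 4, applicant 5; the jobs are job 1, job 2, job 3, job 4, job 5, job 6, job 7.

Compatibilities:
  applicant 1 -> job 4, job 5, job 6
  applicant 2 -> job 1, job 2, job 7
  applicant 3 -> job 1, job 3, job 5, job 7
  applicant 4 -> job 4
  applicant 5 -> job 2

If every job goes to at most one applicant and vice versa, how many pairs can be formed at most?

For example, pair applicant 1→job 6, applicant 2→job 1, applicant 3→job 3, applicant 4→job 4, applicant 5→job 2.
This saturates every applicant, so 5 is the maximum.

5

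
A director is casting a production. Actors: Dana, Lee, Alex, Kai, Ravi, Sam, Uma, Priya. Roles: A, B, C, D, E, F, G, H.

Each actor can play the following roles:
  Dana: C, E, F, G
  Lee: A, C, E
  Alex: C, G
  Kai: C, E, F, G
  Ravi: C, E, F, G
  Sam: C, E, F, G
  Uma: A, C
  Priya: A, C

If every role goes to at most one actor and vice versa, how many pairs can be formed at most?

5

For example, pair Dana→F, Lee→A, Alex→G, Kai→C, Ravi→E.
The set {Dana, Lee, Alex, Kai, Ravi, Sam, Uma, Priya} has only 5 neighbours ({A, C, E, F, G}), so by Hall's theorem at most 5 of the 8 actors can be matched.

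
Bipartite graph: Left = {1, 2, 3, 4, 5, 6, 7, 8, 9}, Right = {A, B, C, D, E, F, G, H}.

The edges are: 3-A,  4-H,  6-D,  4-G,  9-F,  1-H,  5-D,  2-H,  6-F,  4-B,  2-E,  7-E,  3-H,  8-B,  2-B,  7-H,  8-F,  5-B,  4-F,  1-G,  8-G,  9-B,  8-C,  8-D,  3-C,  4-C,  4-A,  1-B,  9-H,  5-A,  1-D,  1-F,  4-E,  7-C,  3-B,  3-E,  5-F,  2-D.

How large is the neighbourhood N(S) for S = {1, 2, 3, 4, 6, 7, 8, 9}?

The union of neighbours of {1, 2, 3, 4, 6, 7, 8, 9} is {A, B, C, D, E, F, G, H}, which has 8 elements.
Since |N(S)| = 8 ≥ |S| = 8, Hall's condition holds for this subset.

8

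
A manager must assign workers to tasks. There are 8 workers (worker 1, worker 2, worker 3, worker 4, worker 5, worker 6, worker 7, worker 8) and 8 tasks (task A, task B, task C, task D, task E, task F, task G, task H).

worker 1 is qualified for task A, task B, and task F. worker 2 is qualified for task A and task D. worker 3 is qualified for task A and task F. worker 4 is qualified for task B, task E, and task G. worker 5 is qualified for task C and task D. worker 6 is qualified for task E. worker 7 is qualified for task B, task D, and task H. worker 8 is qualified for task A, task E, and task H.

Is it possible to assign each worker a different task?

One maximum matching: worker 1-task B, worker 2-task D, worker 3-task F, worker 4-task G, worker 5-task C, worker 6-task E, worker 7-task H, worker 8-task A.
Every worker is matched, so this is a perfect matching.

Yes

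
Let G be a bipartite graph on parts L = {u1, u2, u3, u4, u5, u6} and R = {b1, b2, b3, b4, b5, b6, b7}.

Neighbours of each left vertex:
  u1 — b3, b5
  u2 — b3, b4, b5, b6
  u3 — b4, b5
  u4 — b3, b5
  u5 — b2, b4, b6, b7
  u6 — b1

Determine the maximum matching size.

For example, pair u1–b5, u2–b6, u3–b4, u4–b3, u5–b2, u6–b1.
This saturates every left vertex, so 6 is the maximum.

6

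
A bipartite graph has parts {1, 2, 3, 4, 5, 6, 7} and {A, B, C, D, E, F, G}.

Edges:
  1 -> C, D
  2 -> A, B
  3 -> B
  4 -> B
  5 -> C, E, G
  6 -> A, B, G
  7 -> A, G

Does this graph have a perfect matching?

The set {2, 3, 4, 6, 7} has only 3 neighbours ({A, B, G}), so by Hall's theorem at most 5 of the 7 left vertices can be matched.
Hence no matching covers every left vertex.

No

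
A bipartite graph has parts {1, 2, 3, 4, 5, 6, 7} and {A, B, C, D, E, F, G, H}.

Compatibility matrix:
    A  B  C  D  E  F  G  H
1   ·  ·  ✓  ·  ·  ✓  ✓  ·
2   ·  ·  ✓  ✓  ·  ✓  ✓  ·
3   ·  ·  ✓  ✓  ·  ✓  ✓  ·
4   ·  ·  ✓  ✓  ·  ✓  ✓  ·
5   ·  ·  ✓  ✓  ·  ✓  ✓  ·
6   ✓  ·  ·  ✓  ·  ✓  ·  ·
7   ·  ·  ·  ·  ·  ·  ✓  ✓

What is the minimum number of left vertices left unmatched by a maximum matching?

1

For example, pair 1→G, 2→D, 3→C, 4→F, 6→A, 7→H.
The set {1, 2, 3, 4, 5} has only 4 neighbours ({C, D, F, G}), so by Hall's theorem at most 6 of the 7 left vertices can be matched.
That matches 6 of the 7, leaving 1 unmatched; no matching can do better.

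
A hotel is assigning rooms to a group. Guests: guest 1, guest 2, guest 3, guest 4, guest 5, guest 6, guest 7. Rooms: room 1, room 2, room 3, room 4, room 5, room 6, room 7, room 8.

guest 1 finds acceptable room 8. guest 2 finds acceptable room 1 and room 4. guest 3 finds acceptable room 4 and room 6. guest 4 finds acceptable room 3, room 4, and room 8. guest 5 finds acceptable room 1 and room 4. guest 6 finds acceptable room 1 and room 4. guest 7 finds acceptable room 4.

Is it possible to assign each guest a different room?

No

The set {guest 2, guest 5, guest 6, guest 7} has only 2 neighbours ({room 1, room 4}), so by Hall's theorem at most 5 of the 7 guests can be matched.
Hence no matching covers every guest.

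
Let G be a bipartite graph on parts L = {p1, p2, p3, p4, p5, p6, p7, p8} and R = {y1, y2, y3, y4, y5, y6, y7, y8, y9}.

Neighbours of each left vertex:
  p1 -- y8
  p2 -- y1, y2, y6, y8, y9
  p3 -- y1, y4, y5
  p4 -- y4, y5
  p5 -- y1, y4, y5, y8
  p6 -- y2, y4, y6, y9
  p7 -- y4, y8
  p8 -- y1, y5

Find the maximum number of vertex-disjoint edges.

6

A valid assignment of size 6: p1-y8, p2-y6, p3-y4, p4-y5, p5-y1, p6-y2.
The set {p1, p3, p4, p5, p7, p8} has only 4 neighbours ({y1, y4, y5, y8}), so by Hall's theorem at most 6 of the 8 left vertices can be matched.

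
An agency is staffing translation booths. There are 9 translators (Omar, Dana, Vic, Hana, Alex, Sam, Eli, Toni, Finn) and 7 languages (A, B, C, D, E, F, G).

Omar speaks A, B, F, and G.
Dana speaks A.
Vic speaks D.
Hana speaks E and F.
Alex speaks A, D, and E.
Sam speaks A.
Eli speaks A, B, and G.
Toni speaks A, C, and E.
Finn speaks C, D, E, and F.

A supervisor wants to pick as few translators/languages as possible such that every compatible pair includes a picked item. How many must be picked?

7

A maximum matching has 7 edges (e.g. Omar–G, Dana–A, Vic–D, Hana–F, Alex–E, Eli–B, Toni–C).
By König's theorem the minimum vertex cover has the same size. One such cover is {Omar, Eli, A, C, D, E, F}.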